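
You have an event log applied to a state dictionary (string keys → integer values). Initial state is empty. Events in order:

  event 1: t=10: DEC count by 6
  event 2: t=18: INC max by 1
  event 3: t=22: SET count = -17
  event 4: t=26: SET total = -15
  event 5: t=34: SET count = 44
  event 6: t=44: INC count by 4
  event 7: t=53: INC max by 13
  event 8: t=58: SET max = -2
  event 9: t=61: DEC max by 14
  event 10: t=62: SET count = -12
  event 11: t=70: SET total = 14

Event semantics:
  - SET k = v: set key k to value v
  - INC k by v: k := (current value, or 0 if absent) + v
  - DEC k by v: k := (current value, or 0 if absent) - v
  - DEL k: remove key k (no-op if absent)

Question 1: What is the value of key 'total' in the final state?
Answer: 14

Derivation:
Track key 'total' through all 11 events:
  event 1 (t=10: DEC count by 6): total unchanged
  event 2 (t=18: INC max by 1): total unchanged
  event 3 (t=22: SET count = -17): total unchanged
  event 4 (t=26: SET total = -15): total (absent) -> -15
  event 5 (t=34: SET count = 44): total unchanged
  event 6 (t=44: INC count by 4): total unchanged
  event 7 (t=53: INC max by 13): total unchanged
  event 8 (t=58: SET max = -2): total unchanged
  event 9 (t=61: DEC max by 14): total unchanged
  event 10 (t=62: SET count = -12): total unchanged
  event 11 (t=70: SET total = 14): total -15 -> 14
Final: total = 14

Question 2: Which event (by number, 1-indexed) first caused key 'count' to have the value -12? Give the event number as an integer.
Answer: 10

Derivation:
Looking for first event where count becomes -12:
  event 1: count = -6
  event 2: count = -6
  event 3: count = -17
  event 4: count = -17
  event 5: count = 44
  event 6: count = 48
  event 7: count = 48
  event 8: count = 48
  event 9: count = 48
  event 10: count 48 -> -12  <-- first match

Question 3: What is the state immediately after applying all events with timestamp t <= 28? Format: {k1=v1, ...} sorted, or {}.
Answer: {count=-17, max=1, total=-15}

Derivation:
Apply events with t <= 28 (4 events):
  after event 1 (t=10: DEC count by 6): {count=-6}
  after event 2 (t=18: INC max by 1): {count=-6, max=1}
  after event 3 (t=22: SET count = -17): {count=-17, max=1}
  after event 4 (t=26: SET total = -15): {count=-17, max=1, total=-15}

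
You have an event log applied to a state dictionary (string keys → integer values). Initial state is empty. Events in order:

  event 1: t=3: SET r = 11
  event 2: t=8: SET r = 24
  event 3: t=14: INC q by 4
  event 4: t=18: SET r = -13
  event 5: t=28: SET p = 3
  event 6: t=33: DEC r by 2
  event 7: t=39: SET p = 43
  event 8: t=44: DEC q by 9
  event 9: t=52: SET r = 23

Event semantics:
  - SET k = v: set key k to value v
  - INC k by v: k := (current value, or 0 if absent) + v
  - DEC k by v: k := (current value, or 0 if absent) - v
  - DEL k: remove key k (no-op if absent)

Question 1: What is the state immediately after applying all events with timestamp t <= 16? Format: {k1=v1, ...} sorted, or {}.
Answer: {q=4, r=24}

Derivation:
Apply events with t <= 16 (3 events):
  after event 1 (t=3: SET r = 11): {r=11}
  after event 2 (t=8: SET r = 24): {r=24}
  after event 3 (t=14: INC q by 4): {q=4, r=24}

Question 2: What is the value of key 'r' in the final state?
Answer: 23

Derivation:
Track key 'r' through all 9 events:
  event 1 (t=3: SET r = 11): r (absent) -> 11
  event 2 (t=8: SET r = 24): r 11 -> 24
  event 3 (t=14: INC q by 4): r unchanged
  event 4 (t=18: SET r = -13): r 24 -> -13
  event 5 (t=28: SET p = 3): r unchanged
  event 6 (t=33: DEC r by 2): r -13 -> -15
  event 7 (t=39: SET p = 43): r unchanged
  event 8 (t=44: DEC q by 9): r unchanged
  event 9 (t=52: SET r = 23): r -15 -> 23
Final: r = 23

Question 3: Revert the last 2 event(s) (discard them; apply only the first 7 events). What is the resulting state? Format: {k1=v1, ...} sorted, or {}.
Answer: {p=43, q=4, r=-15}

Derivation:
Keep first 7 events (discard last 2):
  after event 1 (t=3: SET r = 11): {r=11}
  after event 2 (t=8: SET r = 24): {r=24}
  after event 3 (t=14: INC q by 4): {q=4, r=24}
  after event 4 (t=18: SET r = -13): {q=4, r=-13}
  after event 5 (t=28: SET p = 3): {p=3, q=4, r=-13}
  after event 6 (t=33: DEC r by 2): {p=3, q=4, r=-15}
  after event 7 (t=39: SET p = 43): {p=43, q=4, r=-15}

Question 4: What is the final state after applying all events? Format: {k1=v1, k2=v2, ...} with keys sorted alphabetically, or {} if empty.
Answer: {p=43, q=-5, r=23}

Derivation:
  after event 1 (t=3: SET r = 11): {r=11}
  after event 2 (t=8: SET r = 24): {r=24}
  after event 3 (t=14: INC q by 4): {q=4, r=24}
  after event 4 (t=18: SET r = -13): {q=4, r=-13}
  after event 5 (t=28: SET p = 3): {p=3, q=4, r=-13}
  after event 6 (t=33: DEC r by 2): {p=3, q=4, r=-15}
  after event 7 (t=39: SET p = 43): {p=43, q=4, r=-15}
  after event 8 (t=44: DEC q by 9): {p=43, q=-5, r=-15}
  after event 9 (t=52: SET r = 23): {p=43, q=-5, r=23}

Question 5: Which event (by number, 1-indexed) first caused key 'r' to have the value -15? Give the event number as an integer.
Looking for first event where r becomes -15:
  event 1: r = 11
  event 2: r = 24
  event 3: r = 24
  event 4: r = -13
  event 5: r = -13
  event 6: r -13 -> -15  <-- first match

Answer: 6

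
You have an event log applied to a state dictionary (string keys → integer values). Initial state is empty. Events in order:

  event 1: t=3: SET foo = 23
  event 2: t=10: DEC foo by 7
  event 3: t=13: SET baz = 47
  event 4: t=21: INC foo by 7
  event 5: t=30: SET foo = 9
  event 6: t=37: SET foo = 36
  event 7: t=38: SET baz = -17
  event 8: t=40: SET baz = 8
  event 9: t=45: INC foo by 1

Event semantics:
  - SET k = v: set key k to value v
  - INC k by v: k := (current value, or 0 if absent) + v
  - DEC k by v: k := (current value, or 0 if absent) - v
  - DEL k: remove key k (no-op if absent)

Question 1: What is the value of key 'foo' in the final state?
Answer: 37

Derivation:
Track key 'foo' through all 9 events:
  event 1 (t=3: SET foo = 23): foo (absent) -> 23
  event 2 (t=10: DEC foo by 7): foo 23 -> 16
  event 3 (t=13: SET baz = 47): foo unchanged
  event 4 (t=21: INC foo by 7): foo 16 -> 23
  event 5 (t=30: SET foo = 9): foo 23 -> 9
  event 6 (t=37: SET foo = 36): foo 9 -> 36
  event 7 (t=38: SET baz = -17): foo unchanged
  event 8 (t=40: SET baz = 8): foo unchanged
  event 9 (t=45: INC foo by 1): foo 36 -> 37
Final: foo = 37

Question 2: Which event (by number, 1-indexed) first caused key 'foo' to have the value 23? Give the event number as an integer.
Answer: 1

Derivation:
Looking for first event where foo becomes 23:
  event 1: foo (absent) -> 23  <-- first match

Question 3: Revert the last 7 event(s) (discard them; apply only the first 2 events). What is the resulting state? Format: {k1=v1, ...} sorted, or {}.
Answer: {foo=16}

Derivation:
Keep first 2 events (discard last 7):
  after event 1 (t=3: SET foo = 23): {foo=23}
  after event 2 (t=10: DEC foo by 7): {foo=16}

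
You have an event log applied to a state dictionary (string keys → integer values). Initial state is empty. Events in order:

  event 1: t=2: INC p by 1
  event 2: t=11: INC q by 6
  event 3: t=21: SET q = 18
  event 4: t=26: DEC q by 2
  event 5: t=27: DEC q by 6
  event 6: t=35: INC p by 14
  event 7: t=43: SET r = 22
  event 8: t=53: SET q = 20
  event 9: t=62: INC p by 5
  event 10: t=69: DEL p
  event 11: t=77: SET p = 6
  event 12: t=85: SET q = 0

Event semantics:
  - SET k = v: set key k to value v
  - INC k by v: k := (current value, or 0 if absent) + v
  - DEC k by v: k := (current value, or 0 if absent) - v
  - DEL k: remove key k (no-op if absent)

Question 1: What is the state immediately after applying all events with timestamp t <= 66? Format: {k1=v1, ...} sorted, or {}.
Answer: {p=20, q=20, r=22}

Derivation:
Apply events with t <= 66 (9 events):
  after event 1 (t=2: INC p by 1): {p=1}
  after event 2 (t=11: INC q by 6): {p=1, q=6}
  after event 3 (t=21: SET q = 18): {p=1, q=18}
  after event 4 (t=26: DEC q by 2): {p=1, q=16}
  after event 5 (t=27: DEC q by 6): {p=1, q=10}
  after event 6 (t=35: INC p by 14): {p=15, q=10}
  after event 7 (t=43: SET r = 22): {p=15, q=10, r=22}
  after event 8 (t=53: SET q = 20): {p=15, q=20, r=22}
  after event 9 (t=62: INC p by 5): {p=20, q=20, r=22}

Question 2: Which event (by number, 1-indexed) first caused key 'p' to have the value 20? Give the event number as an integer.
Looking for first event where p becomes 20:
  event 1: p = 1
  event 2: p = 1
  event 3: p = 1
  event 4: p = 1
  event 5: p = 1
  event 6: p = 15
  event 7: p = 15
  event 8: p = 15
  event 9: p 15 -> 20  <-- first match

Answer: 9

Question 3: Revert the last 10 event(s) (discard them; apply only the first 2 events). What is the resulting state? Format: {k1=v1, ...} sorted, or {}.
Answer: {p=1, q=6}

Derivation:
Keep first 2 events (discard last 10):
  after event 1 (t=2: INC p by 1): {p=1}
  after event 2 (t=11: INC q by 6): {p=1, q=6}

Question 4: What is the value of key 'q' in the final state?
Track key 'q' through all 12 events:
  event 1 (t=2: INC p by 1): q unchanged
  event 2 (t=11: INC q by 6): q (absent) -> 6
  event 3 (t=21: SET q = 18): q 6 -> 18
  event 4 (t=26: DEC q by 2): q 18 -> 16
  event 5 (t=27: DEC q by 6): q 16 -> 10
  event 6 (t=35: INC p by 14): q unchanged
  event 7 (t=43: SET r = 22): q unchanged
  event 8 (t=53: SET q = 20): q 10 -> 20
  event 9 (t=62: INC p by 5): q unchanged
  event 10 (t=69: DEL p): q unchanged
  event 11 (t=77: SET p = 6): q unchanged
  event 12 (t=85: SET q = 0): q 20 -> 0
Final: q = 0

Answer: 0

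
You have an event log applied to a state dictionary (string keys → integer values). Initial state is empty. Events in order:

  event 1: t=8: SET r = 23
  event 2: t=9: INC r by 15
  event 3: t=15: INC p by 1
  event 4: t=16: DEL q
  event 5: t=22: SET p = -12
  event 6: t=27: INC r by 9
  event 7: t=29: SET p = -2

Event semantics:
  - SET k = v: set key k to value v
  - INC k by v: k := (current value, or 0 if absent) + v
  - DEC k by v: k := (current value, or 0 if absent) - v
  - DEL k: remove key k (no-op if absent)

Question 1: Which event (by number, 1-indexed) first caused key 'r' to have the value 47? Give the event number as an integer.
Looking for first event where r becomes 47:
  event 1: r = 23
  event 2: r = 38
  event 3: r = 38
  event 4: r = 38
  event 5: r = 38
  event 6: r 38 -> 47  <-- first match

Answer: 6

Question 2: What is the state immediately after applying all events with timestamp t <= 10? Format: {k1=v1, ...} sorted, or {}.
Apply events with t <= 10 (2 events):
  after event 1 (t=8: SET r = 23): {r=23}
  after event 2 (t=9: INC r by 15): {r=38}

Answer: {r=38}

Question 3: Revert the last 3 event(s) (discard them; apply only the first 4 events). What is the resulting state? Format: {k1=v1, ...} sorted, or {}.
Answer: {p=1, r=38}

Derivation:
Keep first 4 events (discard last 3):
  after event 1 (t=8: SET r = 23): {r=23}
  after event 2 (t=9: INC r by 15): {r=38}
  after event 3 (t=15: INC p by 1): {p=1, r=38}
  after event 4 (t=16: DEL q): {p=1, r=38}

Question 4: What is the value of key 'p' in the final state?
Track key 'p' through all 7 events:
  event 1 (t=8: SET r = 23): p unchanged
  event 2 (t=9: INC r by 15): p unchanged
  event 3 (t=15: INC p by 1): p (absent) -> 1
  event 4 (t=16: DEL q): p unchanged
  event 5 (t=22: SET p = -12): p 1 -> -12
  event 6 (t=27: INC r by 9): p unchanged
  event 7 (t=29: SET p = -2): p -12 -> -2
Final: p = -2

Answer: -2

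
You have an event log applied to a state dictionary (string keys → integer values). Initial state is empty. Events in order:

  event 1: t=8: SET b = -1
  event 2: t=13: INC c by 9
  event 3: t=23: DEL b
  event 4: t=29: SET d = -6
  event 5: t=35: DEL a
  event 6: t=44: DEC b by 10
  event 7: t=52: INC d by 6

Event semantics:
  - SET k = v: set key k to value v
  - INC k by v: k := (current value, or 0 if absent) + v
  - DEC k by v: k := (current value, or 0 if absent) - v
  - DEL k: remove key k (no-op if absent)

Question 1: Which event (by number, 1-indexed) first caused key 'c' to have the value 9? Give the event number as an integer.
Answer: 2

Derivation:
Looking for first event where c becomes 9:
  event 2: c (absent) -> 9  <-- first match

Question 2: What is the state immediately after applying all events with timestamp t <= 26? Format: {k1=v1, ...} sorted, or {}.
Apply events with t <= 26 (3 events):
  after event 1 (t=8: SET b = -1): {b=-1}
  after event 2 (t=13: INC c by 9): {b=-1, c=9}
  after event 3 (t=23: DEL b): {c=9}

Answer: {c=9}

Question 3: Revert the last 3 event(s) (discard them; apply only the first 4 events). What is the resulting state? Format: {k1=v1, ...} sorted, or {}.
Keep first 4 events (discard last 3):
  after event 1 (t=8: SET b = -1): {b=-1}
  after event 2 (t=13: INC c by 9): {b=-1, c=9}
  after event 3 (t=23: DEL b): {c=9}
  after event 4 (t=29: SET d = -6): {c=9, d=-6}

Answer: {c=9, d=-6}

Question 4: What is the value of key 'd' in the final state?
Track key 'd' through all 7 events:
  event 1 (t=8: SET b = -1): d unchanged
  event 2 (t=13: INC c by 9): d unchanged
  event 3 (t=23: DEL b): d unchanged
  event 4 (t=29: SET d = -6): d (absent) -> -6
  event 5 (t=35: DEL a): d unchanged
  event 6 (t=44: DEC b by 10): d unchanged
  event 7 (t=52: INC d by 6): d -6 -> 0
Final: d = 0

Answer: 0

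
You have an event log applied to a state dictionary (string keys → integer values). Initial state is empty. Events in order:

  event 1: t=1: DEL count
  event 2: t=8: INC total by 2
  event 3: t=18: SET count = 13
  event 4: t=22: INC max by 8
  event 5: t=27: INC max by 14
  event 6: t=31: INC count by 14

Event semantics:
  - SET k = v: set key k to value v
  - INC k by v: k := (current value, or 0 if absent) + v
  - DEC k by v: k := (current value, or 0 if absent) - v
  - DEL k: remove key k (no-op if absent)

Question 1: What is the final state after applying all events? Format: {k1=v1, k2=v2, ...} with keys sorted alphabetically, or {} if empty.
Answer: {count=27, max=22, total=2}

Derivation:
  after event 1 (t=1: DEL count): {}
  after event 2 (t=8: INC total by 2): {total=2}
  after event 3 (t=18: SET count = 13): {count=13, total=2}
  after event 4 (t=22: INC max by 8): {count=13, max=8, total=2}
  after event 5 (t=27: INC max by 14): {count=13, max=22, total=2}
  after event 6 (t=31: INC count by 14): {count=27, max=22, total=2}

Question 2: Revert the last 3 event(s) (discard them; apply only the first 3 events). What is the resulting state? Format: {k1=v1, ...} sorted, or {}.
Keep first 3 events (discard last 3):
  after event 1 (t=1: DEL count): {}
  after event 2 (t=8: INC total by 2): {total=2}
  after event 3 (t=18: SET count = 13): {count=13, total=2}

Answer: {count=13, total=2}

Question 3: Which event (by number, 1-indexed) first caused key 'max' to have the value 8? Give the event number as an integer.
Answer: 4

Derivation:
Looking for first event where max becomes 8:
  event 4: max (absent) -> 8  <-- first match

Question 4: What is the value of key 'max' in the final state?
Track key 'max' through all 6 events:
  event 1 (t=1: DEL count): max unchanged
  event 2 (t=8: INC total by 2): max unchanged
  event 3 (t=18: SET count = 13): max unchanged
  event 4 (t=22: INC max by 8): max (absent) -> 8
  event 5 (t=27: INC max by 14): max 8 -> 22
  event 6 (t=31: INC count by 14): max unchanged
Final: max = 22

Answer: 22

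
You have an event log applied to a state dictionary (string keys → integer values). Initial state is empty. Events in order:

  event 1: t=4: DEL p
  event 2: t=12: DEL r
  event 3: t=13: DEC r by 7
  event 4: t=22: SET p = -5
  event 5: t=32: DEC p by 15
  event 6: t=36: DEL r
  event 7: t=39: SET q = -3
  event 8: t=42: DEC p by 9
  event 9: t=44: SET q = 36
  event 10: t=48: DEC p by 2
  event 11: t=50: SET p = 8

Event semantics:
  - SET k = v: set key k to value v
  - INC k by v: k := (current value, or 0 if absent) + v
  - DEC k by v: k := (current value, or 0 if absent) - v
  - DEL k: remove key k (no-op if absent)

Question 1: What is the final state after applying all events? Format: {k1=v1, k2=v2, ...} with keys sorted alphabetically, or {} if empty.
  after event 1 (t=4: DEL p): {}
  after event 2 (t=12: DEL r): {}
  after event 3 (t=13: DEC r by 7): {r=-7}
  after event 4 (t=22: SET p = -5): {p=-5, r=-7}
  after event 5 (t=32: DEC p by 15): {p=-20, r=-7}
  after event 6 (t=36: DEL r): {p=-20}
  after event 7 (t=39: SET q = -3): {p=-20, q=-3}
  after event 8 (t=42: DEC p by 9): {p=-29, q=-3}
  after event 9 (t=44: SET q = 36): {p=-29, q=36}
  after event 10 (t=48: DEC p by 2): {p=-31, q=36}
  after event 11 (t=50: SET p = 8): {p=8, q=36}

Answer: {p=8, q=36}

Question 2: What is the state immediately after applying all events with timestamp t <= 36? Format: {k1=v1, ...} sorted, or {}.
Answer: {p=-20}

Derivation:
Apply events with t <= 36 (6 events):
  after event 1 (t=4: DEL p): {}
  after event 2 (t=12: DEL r): {}
  after event 3 (t=13: DEC r by 7): {r=-7}
  after event 4 (t=22: SET p = -5): {p=-5, r=-7}
  after event 5 (t=32: DEC p by 15): {p=-20, r=-7}
  after event 6 (t=36: DEL r): {p=-20}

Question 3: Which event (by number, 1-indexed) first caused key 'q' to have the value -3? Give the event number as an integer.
Looking for first event where q becomes -3:
  event 7: q (absent) -> -3  <-- first match

Answer: 7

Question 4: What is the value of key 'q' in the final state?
Answer: 36

Derivation:
Track key 'q' through all 11 events:
  event 1 (t=4: DEL p): q unchanged
  event 2 (t=12: DEL r): q unchanged
  event 3 (t=13: DEC r by 7): q unchanged
  event 4 (t=22: SET p = -5): q unchanged
  event 5 (t=32: DEC p by 15): q unchanged
  event 6 (t=36: DEL r): q unchanged
  event 7 (t=39: SET q = -3): q (absent) -> -3
  event 8 (t=42: DEC p by 9): q unchanged
  event 9 (t=44: SET q = 36): q -3 -> 36
  event 10 (t=48: DEC p by 2): q unchanged
  event 11 (t=50: SET p = 8): q unchanged
Final: q = 36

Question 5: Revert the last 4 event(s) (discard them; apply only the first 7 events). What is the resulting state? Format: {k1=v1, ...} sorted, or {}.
Answer: {p=-20, q=-3}

Derivation:
Keep first 7 events (discard last 4):
  after event 1 (t=4: DEL p): {}
  after event 2 (t=12: DEL r): {}
  after event 3 (t=13: DEC r by 7): {r=-7}
  after event 4 (t=22: SET p = -5): {p=-5, r=-7}
  after event 5 (t=32: DEC p by 15): {p=-20, r=-7}
  after event 6 (t=36: DEL r): {p=-20}
  after event 7 (t=39: SET q = -3): {p=-20, q=-3}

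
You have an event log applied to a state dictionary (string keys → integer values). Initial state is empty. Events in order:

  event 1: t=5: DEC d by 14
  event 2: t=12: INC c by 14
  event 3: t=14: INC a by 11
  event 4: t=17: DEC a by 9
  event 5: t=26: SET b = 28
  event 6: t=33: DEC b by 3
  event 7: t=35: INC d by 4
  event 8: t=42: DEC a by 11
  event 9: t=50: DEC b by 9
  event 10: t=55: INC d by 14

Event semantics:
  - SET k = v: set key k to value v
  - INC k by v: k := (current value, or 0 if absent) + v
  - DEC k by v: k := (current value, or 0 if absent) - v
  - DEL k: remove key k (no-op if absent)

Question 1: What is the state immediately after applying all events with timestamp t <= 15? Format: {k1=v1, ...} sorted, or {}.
Answer: {a=11, c=14, d=-14}

Derivation:
Apply events with t <= 15 (3 events):
  after event 1 (t=5: DEC d by 14): {d=-14}
  after event 2 (t=12: INC c by 14): {c=14, d=-14}
  after event 3 (t=14: INC a by 11): {a=11, c=14, d=-14}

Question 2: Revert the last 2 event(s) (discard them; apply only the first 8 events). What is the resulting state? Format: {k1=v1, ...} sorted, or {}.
Answer: {a=-9, b=25, c=14, d=-10}

Derivation:
Keep first 8 events (discard last 2):
  after event 1 (t=5: DEC d by 14): {d=-14}
  after event 2 (t=12: INC c by 14): {c=14, d=-14}
  after event 3 (t=14: INC a by 11): {a=11, c=14, d=-14}
  after event 4 (t=17: DEC a by 9): {a=2, c=14, d=-14}
  after event 5 (t=26: SET b = 28): {a=2, b=28, c=14, d=-14}
  after event 6 (t=33: DEC b by 3): {a=2, b=25, c=14, d=-14}
  after event 7 (t=35: INC d by 4): {a=2, b=25, c=14, d=-10}
  after event 8 (t=42: DEC a by 11): {a=-9, b=25, c=14, d=-10}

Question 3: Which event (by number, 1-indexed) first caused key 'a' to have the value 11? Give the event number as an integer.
Looking for first event where a becomes 11:
  event 3: a (absent) -> 11  <-- first match

Answer: 3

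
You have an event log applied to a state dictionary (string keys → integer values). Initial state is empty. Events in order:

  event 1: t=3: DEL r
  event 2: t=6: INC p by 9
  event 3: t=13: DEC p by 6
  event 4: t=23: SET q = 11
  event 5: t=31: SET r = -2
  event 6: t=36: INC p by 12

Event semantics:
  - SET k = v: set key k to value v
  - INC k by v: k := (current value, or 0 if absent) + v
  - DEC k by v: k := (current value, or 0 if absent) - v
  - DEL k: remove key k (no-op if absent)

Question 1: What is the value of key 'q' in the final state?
Track key 'q' through all 6 events:
  event 1 (t=3: DEL r): q unchanged
  event 2 (t=6: INC p by 9): q unchanged
  event 3 (t=13: DEC p by 6): q unchanged
  event 4 (t=23: SET q = 11): q (absent) -> 11
  event 5 (t=31: SET r = -2): q unchanged
  event 6 (t=36: INC p by 12): q unchanged
Final: q = 11

Answer: 11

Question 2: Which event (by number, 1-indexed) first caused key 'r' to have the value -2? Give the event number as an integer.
Looking for first event where r becomes -2:
  event 5: r (absent) -> -2  <-- first match

Answer: 5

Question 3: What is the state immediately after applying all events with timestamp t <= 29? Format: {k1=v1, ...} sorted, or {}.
Apply events with t <= 29 (4 events):
  after event 1 (t=3: DEL r): {}
  after event 2 (t=6: INC p by 9): {p=9}
  after event 3 (t=13: DEC p by 6): {p=3}
  after event 4 (t=23: SET q = 11): {p=3, q=11}

Answer: {p=3, q=11}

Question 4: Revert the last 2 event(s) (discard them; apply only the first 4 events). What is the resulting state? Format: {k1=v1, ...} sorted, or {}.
Answer: {p=3, q=11}

Derivation:
Keep first 4 events (discard last 2):
  after event 1 (t=3: DEL r): {}
  after event 2 (t=6: INC p by 9): {p=9}
  after event 3 (t=13: DEC p by 6): {p=3}
  after event 4 (t=23: SET q = 11): {p=3, q=11}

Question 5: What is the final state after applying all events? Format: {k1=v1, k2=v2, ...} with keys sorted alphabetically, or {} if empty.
Answer: {p=15, q=11, r=-2}

Derivation:
  after event 1 (t=3: DEL r): {}
  after event 2 (t=6: INC p by 9): {p=9}
  after event 3 (t=13: DEC p by 6): {p=3}
  after event 4 (t=23: SET q = 11): {p=3, q=11}
  after event 5 (t=31: SET r = -2): {p=3, q=11, r=-2}
  after event 6 (t=36: INC p by 12): {p=15, q=11, r=-2}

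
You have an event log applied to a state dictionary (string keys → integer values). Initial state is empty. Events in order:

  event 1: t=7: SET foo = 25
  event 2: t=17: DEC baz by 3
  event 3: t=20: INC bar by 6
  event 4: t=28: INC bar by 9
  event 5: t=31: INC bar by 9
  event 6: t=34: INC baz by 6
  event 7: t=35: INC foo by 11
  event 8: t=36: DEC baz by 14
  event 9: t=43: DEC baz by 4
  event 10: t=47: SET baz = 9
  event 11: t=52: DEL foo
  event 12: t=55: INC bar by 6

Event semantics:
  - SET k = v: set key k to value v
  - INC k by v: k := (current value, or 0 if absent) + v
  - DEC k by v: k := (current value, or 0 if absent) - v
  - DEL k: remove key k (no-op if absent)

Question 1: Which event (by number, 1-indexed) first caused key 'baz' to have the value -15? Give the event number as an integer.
Looking for first event where baz becomes -15:
  event 2: baz = -3
  event 3: baz = -3
  event 4: baz = -3
  event 5: baz = -3
  event 6: baz = 3
  event 7: baz = 3
  event 8: baz = -11
  event 9: baz -11 -> -15  <-- first match

Answer: 9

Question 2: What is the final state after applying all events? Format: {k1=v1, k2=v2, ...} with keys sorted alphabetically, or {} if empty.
  after event 1 (t=7: SET foo = 25): {foo=25}
  after event 2 (t=17: DEC baz by 3): {baz=-3, foo=25}
  after event 3 (t=20: INC bar by 6): {bar=6, baz=-3, foo=25}
  after event 4 (t=28: INC bar by 9): {bar=15, baz=-3, foo=25}
  after event 5 (t=31: INC bar by 9): {bar=24, baz=-3, foo=25}
  after event 6 (t=34: INC baz by 6): {bar=24, baz=3, foo=25}
  after event 7 (t=35: INC foo by 11): {bar=24, baz=3, foo=36}
  after event 8 (t=36: DEC baz by 14): {bar=24, baz=-11, foo=36}
  after event 9 (t=43: DEC baz by 4): {bar=24, baz=-15, foo=36}
  after event 10 (t=47: SET baz = 9): {bar=24, baz=9, foo=36}
  after event 11 (t=52: DEL foo): {bar=24, baz=9}
  after event 12 (t=55: INC bar by 6): {bar=30, baz=9}

Answer: {bar=30, baz=9}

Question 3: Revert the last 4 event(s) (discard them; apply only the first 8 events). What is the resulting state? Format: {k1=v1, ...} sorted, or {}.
Answer: {bar=24, baz=-11, foo=36}

Derivation:
Keep first 8 events (discard last 4):
  after event 1 (t=7: SET foo = 25): {foo=25}
  after event 2 (t=17: DEC baz by 3): {baz=-3, foo=25}
  after event 3 (t=20: INC bar by 6): {bar=6, baz=-3, foo=25}
  after event 4 (t=28: INC bar by 9): {bar=15, baz=-3, foo=25}
  after event 5 (t=31: INC bar by 9): {bar=24, baz=-3, foo=25}
  after event 6 (t=34: INC baz by 6): {bar=24, baz=3, foo=25}
  after event 7 (t=35: INC foo by 11): {bar=24, baz=3, foo=36}
  after event 8 (t=36: DEC baz by 14): {bar=24, baz=-11, foo=36}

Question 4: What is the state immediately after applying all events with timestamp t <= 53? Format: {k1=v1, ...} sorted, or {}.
Apply events with t <= 53 (11 events):
  after event 1 (t=7: SET foo = 25): {foo=25}
  after event 2 (t=17: DEC baz by 3): {baz=-3, foo=25}
  after event 3 (t=20: INC bar by 6): {bar=6, baz=-3, foo=25}
  after event 4 (t=28: INC bar by 9): {bar=15, baz=-3, foo=25}
  after event 5 (t=31: INC bar by 9): {bar=24, baz=-3, foo=25}
  after event 6 (t=34: INC baz by 6): {bar=24, baz=3, foo=25}
  after event 7 (t=35: INC foo by 11): {bar=24, baz=3, foo=36}
  after event 8 (t=36: DEC baz by 14): {bar=24, baz=-11, foo=36}
  after event 9 (t=43: DEC baz by 4): {bar=24, baz=-15, foo=36}
  after event 10 (t=47: SET baz = 9): {bar=24, baz=9, foo=36}
  after event 11 (t=52: DEL foo): {bar=24, baz=9}

Answer: {bar=24, baz=9}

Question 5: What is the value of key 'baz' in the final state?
Track key 'baz' through all 12 events:
  event 1 (t=7: SET foo = 25): baz unchanged
  event 2 (t=17: DEC baz by 3): baz (absent) -> -3
  event 3 (t=20: INC bar by 6): baz unchanged
  event 4 (t=28: INC bar by 9): baz unchanged
  event 5 (t=31: INC bar by 9): baz unchanged
  event 6 (t=34: INC baz by 6): baz -3 -> 3
  event 7 (t=35: INC foo by 11): baz unchanged
  event 8 (t=36: DEC baz by 14): baz 3 -> -11
  event 9 (t=43: DEC baz by 4): baz -11 -> -15
  event 10 (t=47: SET baz = 9): baz -15 -> 9
  event 11 (t=52: DEL foo): baz unchanged
  event 12 (t=55: INC bar by 6): baz unchanged
Final: baz = 9

Answer: 9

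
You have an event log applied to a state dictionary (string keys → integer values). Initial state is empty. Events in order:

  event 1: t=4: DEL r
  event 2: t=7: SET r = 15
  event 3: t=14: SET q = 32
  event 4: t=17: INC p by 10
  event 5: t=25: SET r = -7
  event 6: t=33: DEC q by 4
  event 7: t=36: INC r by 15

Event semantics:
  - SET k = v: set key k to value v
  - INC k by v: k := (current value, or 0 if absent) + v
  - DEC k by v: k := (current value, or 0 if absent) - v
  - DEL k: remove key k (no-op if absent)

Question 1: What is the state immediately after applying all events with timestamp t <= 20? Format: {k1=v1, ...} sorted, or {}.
Answer: {p=10, q=32, r=15}

Derivation:
Apply events with t <= 20 (4 events):
  after event 1 (t=4: DEL r): {}
  after event 2 (t=7: SET r = 15): {r=15}
  after event 3 (t=14: SET q = 32): {q=32, r=15}
  after event 4 (t=17: INC p by 10): {p=10, q=32, r=15}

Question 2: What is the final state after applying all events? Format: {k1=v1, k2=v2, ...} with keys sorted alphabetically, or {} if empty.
Answer: {p=10, q=28, r=8}

Derivation:
  after event 1 (t=4: DEL r): {}
  after event 2 (t=7: SET r = 15): {r=15}
  after event 3 (t=14: SET q = 32): {q=32, r=15}
  after event 4 (t=17: INC p by 10): {p=10, q=32, r=15}
  after event 5 (t=25: SET r = -7): {p=10, q=32, r=-7}
  after event 6 (t=33: DEC q by 4): {p=10, q=28, r=-7}
  after event 7 (t=36: INC r by 15): {p=10, q=28, r=8}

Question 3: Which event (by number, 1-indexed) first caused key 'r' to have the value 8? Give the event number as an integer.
Answer: 7

Derivation:
Looking for first event where r becomes 8:
  event 2: r = 15
  event 3: r = 15
  event 4: r = 15
  event 5: r = -7
  event 6: r = -7
  event 7: r -7 -> 8  <-- first match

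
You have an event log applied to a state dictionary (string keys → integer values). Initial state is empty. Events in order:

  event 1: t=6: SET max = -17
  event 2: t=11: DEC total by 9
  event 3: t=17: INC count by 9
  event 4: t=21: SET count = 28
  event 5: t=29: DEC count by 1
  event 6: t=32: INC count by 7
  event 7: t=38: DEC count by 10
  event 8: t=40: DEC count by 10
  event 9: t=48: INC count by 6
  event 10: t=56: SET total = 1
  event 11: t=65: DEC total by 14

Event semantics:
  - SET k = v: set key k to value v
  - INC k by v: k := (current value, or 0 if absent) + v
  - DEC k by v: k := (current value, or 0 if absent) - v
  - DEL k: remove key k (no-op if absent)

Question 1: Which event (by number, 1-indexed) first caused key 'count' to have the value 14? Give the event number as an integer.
Looking for first event where count becomes 14:
  event 3: count = 9
  event 4: count = 28
  event 5: count = 27
  event 6: count = 34
  event 7: count = 24
  event 8: count 24 -> 14  <-- first match

Answer: 8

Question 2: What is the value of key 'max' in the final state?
Answer: -17

Derivation:
Track key 'max' through all 11 events:
  event 1 (t=6: SET max = -17): max (absent) -> -17
  event 2 (t=11: DEC total by 9): max unchanged
  event 3 (t=17: INC count by 9): max unchanged
  event 4 (t=21: SET count = 28): max unchanged
  event 5 (t=29: DEC count by 1): max unchanged
  event 6 (t=32: INC count by 7): max unchanged
  event 7 (t=38: DEC count by 10): max unchanged
  event 8 (t=40: DEC count by 10): max unchanged
  event 9 (t=48: INC count by 6): max unchanged
  event 10 (t=56: SET total = 1): max unchanged
  event 11 (t=65: DEC total by 14): max unchanged
Final: max = -17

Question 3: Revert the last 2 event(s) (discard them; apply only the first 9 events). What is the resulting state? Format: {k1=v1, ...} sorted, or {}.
Answer: {count=20, max=-17, total=-9}

Derivation:
Keep first 9 events (discard last 2):
  after event 1 (t=6: SET max = -17): {max=-17}
  after event 2 (t=11: DEC total by 9): {max=-17, total=-9}
  after event 3 (t=17: INC count by 9): {count=9, max=-17, total=-9}
  after event 4 (t=21: SET count = 28): {count=28, max=-17, total=-9}
  after event 5 (t=29: DEC count by 1): {count=27, max=-17, total=-9}
  after event 6 (t=32: INC count by 7): {count=34, max=-17, total=-9}
  after event 7 (t=38: DEC count by 10): {count=24, max=-17, total=-9}
  after event 8 (t=40: DEC count by 10): {count=14, max=-17, total=-9}
  after event 9 (t=48: INC count by 6): {count=20, max=-17, total=-9}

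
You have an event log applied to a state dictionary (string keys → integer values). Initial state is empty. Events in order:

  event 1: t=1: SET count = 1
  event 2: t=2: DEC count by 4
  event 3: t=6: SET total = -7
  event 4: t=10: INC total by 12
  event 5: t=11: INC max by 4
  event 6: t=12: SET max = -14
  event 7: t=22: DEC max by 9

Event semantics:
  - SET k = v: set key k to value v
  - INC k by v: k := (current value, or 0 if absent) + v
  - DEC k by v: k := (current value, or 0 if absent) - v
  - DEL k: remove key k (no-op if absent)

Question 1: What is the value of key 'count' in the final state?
Track key 'count' through all 7 events:
  event 1 (t=1: SET count = 1): count (absent) -> 1
  event 2 (t=2: DEC count by 4): count 1 -> -3
  event 3 (t=6: SET total = -7): count unchanged
  event 4 (t=10: INC total by 12): count unchanged
  event 5 (t=11: INC max by 4): count unchanged
  event 6 (t=12: SET max = -14): count unchanged
  event 7 (t=22: DEC max by 9): count unchanged
Final: count = -3

Answer: -3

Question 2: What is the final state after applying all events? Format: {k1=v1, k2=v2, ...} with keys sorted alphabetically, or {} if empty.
  after event 1 (t=1: SET count = 1): {count=1}
  after event 2 (t=2: DEC count by 4): {count=-3}
  after event 3 (t=6: SET total = -7): {count=-3, total=-7}
  after event 4 (t=10: INC total by 12): {count=-3, total=5}
  after event 5 (t=11: INC max by 4): {count=-3, max=4, total=5}
  after event 6 (t=12: SET max = -14): {count=-3, max=-14, total=5}
  after event 7 (t=22: DEC max by 9): {count=-3, max=-23, total=5}

Answer: {count=-3, max=-23, total=5}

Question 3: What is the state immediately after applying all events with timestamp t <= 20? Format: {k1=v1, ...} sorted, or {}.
Apply events with t <= 20 (6 events):
  after event 1 (t=1: SET count = 1): {count=1}
  after event 2 (t=2: DEC count by 4): {count=-3}
  after event 3 (t=6: SET total = -7): {count=-3, total=-7}
  after event 4 (t=10: INC total by 12): {count=-3, total=5}
  after event 5 (t=11: INC max by 4): {count=-3, max=4, total=5}
  after event 6 (t=12: SET max = -14): {count=-3, max=-14, total=5}

Answer: {count=-3, max=-14, total=5}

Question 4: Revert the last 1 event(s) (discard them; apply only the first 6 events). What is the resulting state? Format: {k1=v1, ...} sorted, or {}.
Answer: {count=-3, max=-14, total=5}

Derivation:
Keep first 6 events (discard last 1):
  after event 1 (t=1: SET count = 1): {count=1}
  after event 2 (t=2: DEC count by 4): {count=-3}
  after event 3 (t=6: SET total = -7): {count=-3, total=-7}
  after event 4 (t=10: INC total by 12): {count=-3, total=5}
  after event 5 (t=11: INC max by 4): {count=-3, max=4, total=5}
  after event 6 (t=12: SET max = -14): {count=-3, max=-14, total=5}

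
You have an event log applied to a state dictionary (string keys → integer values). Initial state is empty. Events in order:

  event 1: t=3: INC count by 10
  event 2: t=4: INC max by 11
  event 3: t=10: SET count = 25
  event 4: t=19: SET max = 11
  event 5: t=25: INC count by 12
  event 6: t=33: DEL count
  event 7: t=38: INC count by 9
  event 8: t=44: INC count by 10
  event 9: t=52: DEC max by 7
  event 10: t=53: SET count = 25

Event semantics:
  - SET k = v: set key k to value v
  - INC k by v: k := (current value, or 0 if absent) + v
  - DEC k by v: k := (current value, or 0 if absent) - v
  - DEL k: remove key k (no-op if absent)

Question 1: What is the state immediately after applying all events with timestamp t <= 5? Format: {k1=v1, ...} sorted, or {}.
Apply events with t <= 5 (2 events):
  after event 1 (t=3: INC count by 10): {count=10}
  after event 2 (t=4: INC max by 11): {count=10, max=11}

Answer: {count=10, max=11}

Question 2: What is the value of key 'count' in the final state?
Track key 'count' through all 10 events:
  event 1 (t=3: INC count by 10): count (absent) -> 10
  event 2 (t=4: INC max by 11): count unchanged
  event 3 (t=10: SET count = 25): count 10 -> 25
  event 4 (t=19: SET max = 11): count unchanged
  event 5 (t=25: INC count by 12): count 25 -> 37
  event 6 (t=33: DEL count): count 37 -> (absent)
  event 7 (t=38: INC count by 9): count (absent) -> 9
  event 8 (t=44: INC count by 10): count 9 -> 19
  event 9 (t=52: DEC max by 7): count unchanged
  event 10 (t=53: SET count = 25): count 19 -> 25
Final: count = 25

Answer: 25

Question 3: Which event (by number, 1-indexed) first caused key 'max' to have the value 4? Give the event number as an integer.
Looking for first event where max becomes 4:
  event 2: max = 11
  event 3: max = 11
  event 4: max = 11
  event 5: max = 11
  event 6: max = 11
  event 7: max = 11
  event 8: max = 11
  event 9: max 11 -> 4  <-- first match

Answer: 9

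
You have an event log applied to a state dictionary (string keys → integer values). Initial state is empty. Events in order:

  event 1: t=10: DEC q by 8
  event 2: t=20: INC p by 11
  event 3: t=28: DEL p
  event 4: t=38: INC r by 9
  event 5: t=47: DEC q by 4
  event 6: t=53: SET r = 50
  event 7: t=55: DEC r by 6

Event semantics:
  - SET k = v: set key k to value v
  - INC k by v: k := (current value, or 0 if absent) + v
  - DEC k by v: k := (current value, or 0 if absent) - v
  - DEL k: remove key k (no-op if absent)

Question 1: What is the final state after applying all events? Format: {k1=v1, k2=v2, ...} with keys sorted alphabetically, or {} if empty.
  after event 1 (t=10: DEC q by 8): {q=-8}
  after event 2 (t=20: INC p by 11): {p=11, q=-8}
  after event 3 (t=28: DEL p): {q=-8}
  after event 4 (t=38: INC r by 9): {q=-8, r=9}
  after event 5 (t=47: DEC q by 4): {q=-12, r=9}
  after event 6 (t=53: SET r = 50): {q=-12, r=50}
  after event 7 (t=55: DEC r by 6): {q=-12, r=44}

Answer: {q=-12, r=44}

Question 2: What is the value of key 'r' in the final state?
Answer: 44

Derivation:
Track key 'r' through all 7 events:
  event 1 (t=10: DEC q by 8): r unchanged
  event 2 (t=20: INC p by 11): r unchanged
  event 3 (t=28: DEL p): r unchanged
  event 4 (t=38: INC r by 9): r (absent) -> 9
  event 5 (t=47: DEC q by 4): r unchanged
  event 6 (t=53: SET r = 50): r 9 -> 50
  event 7 (t=55: DEC r by 6): r 50 -> 44
Final: r = 44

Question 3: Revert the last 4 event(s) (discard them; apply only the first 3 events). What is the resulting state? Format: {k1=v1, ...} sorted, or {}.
Answer: {q=-8}

Derivation:
Keep first 3 events (discard last 4):
  after event 1 (t=10: DEC q by 8): {q=-8}
  after event 2 (t=20: INC p by 11): {p=11, q=-8}
  after event 3 (t=28: DEL p): {q=-8}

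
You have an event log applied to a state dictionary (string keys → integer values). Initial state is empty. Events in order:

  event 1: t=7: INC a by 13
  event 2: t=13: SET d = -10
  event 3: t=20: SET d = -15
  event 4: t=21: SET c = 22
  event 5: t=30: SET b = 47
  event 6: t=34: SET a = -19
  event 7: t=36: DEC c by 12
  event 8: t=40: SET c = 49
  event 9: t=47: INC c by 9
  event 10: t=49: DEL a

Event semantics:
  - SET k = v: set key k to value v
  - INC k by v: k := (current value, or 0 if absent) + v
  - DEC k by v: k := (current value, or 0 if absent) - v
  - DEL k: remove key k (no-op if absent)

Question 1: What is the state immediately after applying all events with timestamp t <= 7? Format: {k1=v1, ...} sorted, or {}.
Apply events with t <= 7 (1 events):
  after event 1 (t=7: INC a by 13): {a=13}

Answer: {a=13}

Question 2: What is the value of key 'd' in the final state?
Answer: -15

Derivation:
Track key 'd' through all 10 events:
  event 1 (t=7: INC a by 13): d unchanged
  event 2 (t=13: SET d = -10): d (absent) -> -10
  event 3 (t=20: SET d = -15): d -10 -> -15
  event 4 (t=21: SET c = 22): d unchanged
  event 5 (t=30: SET b = 47): d unchanged
  event 6 (t=34: SET a = -19): d unchanged
  event 7 (t=36: DEC c by 12): d unchanged
  event 8 (t=40: SET c = 49): d unchanged
  event 9 (t=47: INC c by 9): d unchanged
  event 10 (t=49: DEL a): d unchanged
Final: d = -15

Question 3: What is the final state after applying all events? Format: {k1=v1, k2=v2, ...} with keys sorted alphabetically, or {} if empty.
  after event 1 (t=7: INC a by 13): {a=13}
  after event 2 (t=13: SET d = -10): {a=13, d=-10}
  after event 3 (t=20: SET d = -15): {a=13, d=-15}
  after event 4 (t=21: SET c = 22): {a=13, c=22, d=-15}
  after event 5 (t=30: SET b = 47): {a=13, b=47, c=22, d=-15}
  after event 6 (t=34: SET a = -19): {a=-19, b=47, c=22, d=-15}
  after event 7 (t=36: DEC c by 12): {a=-19, b=47, c=10, d=-15}
  after event 8 (t=40: SET c = 49): {a=-19, b=47, c=49, d=-15}
  after event 9 (t=47: INC c by 9): {a=-19, b=47, c=58, d=-15}
  after event 10 (t=49: DEL a): {b=47, c=58, d=-15}

Answer: {b=47, c=58, d=-15}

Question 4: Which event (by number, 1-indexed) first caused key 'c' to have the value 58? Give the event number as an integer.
Answer: 9

Derivation:
Looking for first event where c becomes 58:
  event 4: c = 22
  event 5: c = 22
  event 6: c = 22
  event 7: c = 10
  event 8: c = 49
  event 9: c 49 -> 58  <-- first match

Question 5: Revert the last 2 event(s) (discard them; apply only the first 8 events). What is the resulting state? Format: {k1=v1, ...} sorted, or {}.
Answer: {a=-19, b=47, c=49, d=-15}

Derivation:
Keep first 8 events (discard last 2):
  after event 1 (t=7: INC a by 13): {a=13}
  after event 2 (t=13: SET d = -10): {a=13, d=-10}
  after event 3 (t=20: SET d = -15): {a=13, d=-15}
  after event 4 (t=21: SET c = 22): {a=13, c=22, d=-15}
  after event 5 (t=30: SET b = 47): {a=13, b=47, c=22, d=-15}
  after event 6 (t=34: SET a = -19): {a=-19, b=47, c=22, d=-15}
  after event 7 (t=36: DEC c by 12): {a=-19, b=47, c=10, d=-15}
  after event 8 (t=40: SET c = 49): {a=-19, b=47, c=49, d=-15}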